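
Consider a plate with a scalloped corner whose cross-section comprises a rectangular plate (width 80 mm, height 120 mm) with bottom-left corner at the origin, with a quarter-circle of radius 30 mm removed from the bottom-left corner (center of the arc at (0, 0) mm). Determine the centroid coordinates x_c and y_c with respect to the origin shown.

plate: A = 80 × 120 = 9600.00, centroid at (40.00, 60.00).
removed quarter-circle: A = −¼π·30² = -706.86, centroid at (12.73, 12.73).
ΣA = 8893.14 mm²
ΣAx_c = (9600.00)(40.00) + (-706.86)(12.73) = 375000.00 mm³
ΣAy_c = (9600.00)(60.00) + (-706.86)(12.73) = 567000.00 mm³
x_c = 375000.00 / 8893.14 = 42.17 mm
y_c = 567000.00 / 8893.14 = 63.76 mm

x_c = 42.17 mm, y_c = 63.76 mm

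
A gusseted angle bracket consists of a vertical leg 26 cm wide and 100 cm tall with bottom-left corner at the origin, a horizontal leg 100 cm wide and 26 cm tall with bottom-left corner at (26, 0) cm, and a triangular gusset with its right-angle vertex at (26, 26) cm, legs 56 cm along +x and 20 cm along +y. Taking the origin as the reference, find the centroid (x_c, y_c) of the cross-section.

Part | A | x̄ᵢ | ȳᵢ | A·x̄ᵢ | A·ȳᵢ
vertical leg | 2600.00 | 13.00 | 50.00 | 33800.00 | 130000.00
horizontal leg | 2600.00 | 76.00 | 13.00 | 197600.00 | 33800.00
gusset | 560.00 | 44.67 | 32.67 | 25013.33 | 18293.33
Σ | 5760.00 |  |  | 256413.33 | 182093.33
x_c = 256413.33 / 5760.00 = 44.52 cm
y_c = 182093.33 / 5760.00 = 31.61 cm

x_c = 44.52 cm, y_c = 31.61 cm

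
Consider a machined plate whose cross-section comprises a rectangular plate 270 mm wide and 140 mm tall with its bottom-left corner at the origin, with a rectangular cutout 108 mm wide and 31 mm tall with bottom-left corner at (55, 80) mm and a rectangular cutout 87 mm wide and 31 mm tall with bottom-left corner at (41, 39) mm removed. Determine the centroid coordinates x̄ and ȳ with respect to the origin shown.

plate: A = 270 × 140 = 37800.00, centroid at (135.00, 70.00).
hole 1: A = −(108 × 31) = -3348.00, centroid at (109.00, 95.50).
hole 2: A = −(87 × 31) = -2697.00, centroid at (84.50, 54.50).
ΣA = 31755.00 mm²
ΣAx̄ = (37800.00)(135.00) + (-3348.00)(109.00) + (-2697.00)(84.50) = 4510171.50 mm³
ΣAȳ = (37800.00)(70.00) + (-3348.00)(95.50) + (-2697.00)(54.50) = 2179279.50 mm³
x̄ = 4510171.50 / 31755.00 = 142.03 mm
ȳ = 2179279.50 / 31755.00 = 68.63 mm

x̄ = 142.03 mm, ȳ = 68.63 mm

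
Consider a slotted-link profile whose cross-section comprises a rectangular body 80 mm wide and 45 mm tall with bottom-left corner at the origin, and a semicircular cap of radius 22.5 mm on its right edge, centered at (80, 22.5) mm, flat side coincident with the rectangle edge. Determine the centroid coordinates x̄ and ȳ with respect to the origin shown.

rectangular body: A = 80 × 45 = 3600.00, centroid at (40.00, 22.50).
semicircular end: A = ½π·22.5² = 795.22, centroid at (89.55, 22.50).
ΣA = 4395.22 mm²
ΣAx̄ = (3600.00)(40.00) + (795.22)(89.55) = 215211.00 mm³
ΣAȳ = (3600.00)(22.50) + (795.22)(22.50) = 98892.35 mm³
x̄ = 215211.00 / 4395.22 = 48.96 mm
ȳ = 98892.35 / 4395.22 = 22.50 mm

x̄ = 48.96 mm, ȳ = 22.50 mm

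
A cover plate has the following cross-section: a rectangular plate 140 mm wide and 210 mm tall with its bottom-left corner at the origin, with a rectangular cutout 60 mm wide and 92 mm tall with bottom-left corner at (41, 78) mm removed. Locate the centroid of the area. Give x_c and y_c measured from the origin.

x_c = 69.77 mm, y_c = 100.61 mm

Part | A | x̄ᵢ | ȳᵢ | A·x̄ᵢ | A·ȳᵢ
plate | 29400.00 | 70.00 | 105.00 | 2058000.00 | 3087000.00
hole | -5520.00 | 71.00 | 124.00 | -391920.00 | -684480.00
Σ | 23880.00 |  |  | 1666080.00 | 2402520.00
x_c = 1666080.00 / 23880.00 = 69.77 mm
y_c = 2402520.00 / 23880.00 = 100.61 mm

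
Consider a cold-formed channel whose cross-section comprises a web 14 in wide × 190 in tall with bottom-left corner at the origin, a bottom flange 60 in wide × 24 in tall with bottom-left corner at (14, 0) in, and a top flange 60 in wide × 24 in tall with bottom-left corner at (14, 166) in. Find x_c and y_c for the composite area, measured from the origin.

web: A = 14 × 190 = 2660.00, centroid at (7.00, 95.00).
bottom flange: A = 60 × 24 = 1440.00, centroid at (44.00, 12.00).
top flange: A = 60 × 24 = 1440.00, centroid at (44.00, 178.00).
ΣA = 5540.00 in², ΣAx_c = 145340.00 in³, ΣAy_c = 526300.00 in³.
x_c = 145340.00/5540.00 = 26.23 in; y_c = 526300.00/5540.00 = 95.00 in.

x_c = 26.23 in, y_c = 95.00 in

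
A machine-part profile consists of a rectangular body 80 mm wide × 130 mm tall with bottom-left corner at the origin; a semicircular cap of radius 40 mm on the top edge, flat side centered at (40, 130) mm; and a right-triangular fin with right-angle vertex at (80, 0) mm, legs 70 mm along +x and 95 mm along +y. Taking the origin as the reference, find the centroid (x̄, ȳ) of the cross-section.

x̄ = 52.97 mm, ȳ = 70.86 mm

Part | A | x̄ᵢ | ȳᵢ | A·x̄ᵢ | A·ȳᵢ
rectangular body | 10400.00 | 40.00 | 65.00 | 416000.00 | 676000.00
semicircular top | 2513.27 | 40.00 | 146.98 | 100530.96 | 369392.30
triangular fin | 3325.00 | 103.33 | 31.67 | 343583.33 | 105291.67
Σ | 16238.27 |  |  | 860114.30 | 1150683.97
x̄ = 860114.30 / 16238.27 = 52.97 mm
ȳ = 1150683.97 / 16238.27 = 70.86 mm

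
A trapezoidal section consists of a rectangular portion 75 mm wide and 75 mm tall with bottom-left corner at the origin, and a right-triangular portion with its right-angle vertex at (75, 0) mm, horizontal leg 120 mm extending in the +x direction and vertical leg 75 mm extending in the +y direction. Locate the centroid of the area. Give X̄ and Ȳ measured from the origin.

Part | A | x̄ᵢ | ȳᵢ | A·x̄ᵢ | A·ȳᵢ
rectangular portion | 5625.00 | 37.50 | 37.50 | 210937.50 | 210937.50
triangular portion | 4500.00 | 115.00 | 25.00 | 517500.00 | 112500.00
Σ | 10125.00 |  |  | 728437.50 | 323437.50
X̄ = 728437.50 / 10125.00 = 71.94 mm
Ȳ = 323437.50 / 10125.00 = 31.94 mm

X̄ = 71.94 mm, Ȳ = 31.94 mm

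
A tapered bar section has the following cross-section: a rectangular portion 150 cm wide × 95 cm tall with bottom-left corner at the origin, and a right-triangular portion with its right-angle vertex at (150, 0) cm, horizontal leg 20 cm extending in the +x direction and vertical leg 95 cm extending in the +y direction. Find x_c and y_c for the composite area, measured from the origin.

rectangular portion: A = 150 × 95 = 14250.00, centroid at (75.00, 47.50).
triangular portion: A = ½·20·95 = 950.00, centroid at (156.67, 31.67).
ΣA = 15200.00 cm², ΣAx_c = 1217583.33 cm³, ΣAy_c = 706958.33 cm³.
x_c = 1217583.33/15200.00 = 80.10 cm; y_c = 706958.33/15200.00 = 46.51 cm.

x_c = 80.10 cm, y_c = 46.51 cm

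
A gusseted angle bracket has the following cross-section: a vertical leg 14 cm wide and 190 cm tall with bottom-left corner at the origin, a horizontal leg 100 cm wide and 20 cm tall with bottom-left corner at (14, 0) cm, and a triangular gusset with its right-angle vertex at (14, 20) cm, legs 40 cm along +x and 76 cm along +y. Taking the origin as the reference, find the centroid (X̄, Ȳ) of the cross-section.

vertical leg: A = 14 × 190 = 2660.00, centroid at (7.00, 95.00).
horizontal leg: A = 100 × 20 = 2000.00, centroid at (64.00, 10.00).
gusset: A = ½·40·76 = 1520.00, centroid at (27.33, 45.33).
ΣA = 6180.00 cm², ΣAX̄ = 188166.67 cm³, ΣAȲ = 341606.67 cm³.
X̄ = 188166.67/6180.00 = 30.45 cm; Ȳ = 341606.67/6180.00 = 55.28 cm.

X̄ = 30.45 cm, Ȳ = 55.28 cm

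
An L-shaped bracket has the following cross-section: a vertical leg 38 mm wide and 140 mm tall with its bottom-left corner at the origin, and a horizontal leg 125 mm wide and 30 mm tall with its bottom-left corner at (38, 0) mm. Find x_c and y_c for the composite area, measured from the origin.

x_c = 52.70 mm, y_c = 47.26 mm

Part | A | x̄ᵢ | ȳᵢ | A·x̄ᵢ | A·ȳᵢ
vertical leg | 5320.00 | 19.00 | 70.00 | 101080.00 | 372400.00
horizontal leg | 3750.00 | 100.50 | 15.00 | 376875.00 | 56250.00
Σ | 9070.00 |  |  | 477955.00 | 428650.00
x_c = 477955.00 / 9070.00 = 52.70 mm
y_c = 428650.00 / 9070.00 = 47.26 mm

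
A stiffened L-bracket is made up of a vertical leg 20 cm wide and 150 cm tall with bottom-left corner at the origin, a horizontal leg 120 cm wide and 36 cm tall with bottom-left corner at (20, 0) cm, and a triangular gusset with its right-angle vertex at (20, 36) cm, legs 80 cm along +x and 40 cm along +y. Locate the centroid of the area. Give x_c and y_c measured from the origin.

vertical leg: A = 20 × 150 = 3000.00, centroid at (10.00, 75.00).
horizontal leg: A = 120 × 36 = 4320.00, centroid at (80.00, 18.00).
gusset: A = ½·80·40 = 1600.00, centroid at (46.67, 49.33).
ΣA = 8920.00 cm²
ΣAx_c = (3000.00)(10.00) + (4320.00)(80.00) + (1600.00)(46.67) = 450266.67 cm³
ΣAy_c = (3000.00)(75.00) + (4320.00)(18.00) + (1600.00)(49.33) = 381693.33 cm³
x_c = 450266.67 / 8920.00 = 50.48 cm
y_c = 381693.33 / 8920.00 = 42.79 cm

x_c = 50.48 cm, y_c = 42.79 cm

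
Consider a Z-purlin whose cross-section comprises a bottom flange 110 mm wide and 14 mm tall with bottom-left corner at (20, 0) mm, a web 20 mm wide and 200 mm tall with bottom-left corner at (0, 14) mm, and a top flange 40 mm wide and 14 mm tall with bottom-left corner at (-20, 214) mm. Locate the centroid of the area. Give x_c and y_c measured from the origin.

Part | A | x̄ᵢ | ȳᵢ | A·x̄ᵢ | A·ȳᵢ
bottom flange | 1540.00 | 75.00 | 7.00 | 115500.00 | 10780.00
web | 4000.00 | 10.00 | 114.00 | 40000.00 | 456000.00
top flange | 560.00 | 0.00 | 221.00 | 0.00 | 123760.00
Σ | 6100.00 |  |  | 155500.00 | 590540.00
x_c = 155500.00 / 6100.00 = 25.49 mm
y_c = 590540.00 / 6100.00 = 96.81 mm

x_c = 25.49 mm, y_c = 96.81 mm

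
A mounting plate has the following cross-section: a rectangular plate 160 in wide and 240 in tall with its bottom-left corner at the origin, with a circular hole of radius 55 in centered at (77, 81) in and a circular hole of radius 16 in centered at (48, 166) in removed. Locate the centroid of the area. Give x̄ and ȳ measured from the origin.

plate: A = 160 × 240 = 38400.00, centroid at (80.00, 120.00).
hole 1: A = −π·55² = -9503.32, centroid at (77.00, 81.00).
hole 2: A = −π·16² = -804.25, centroid at (48.00, 166.00).
ΣA = 28092.43 in², ΣAx̄ = 2301640.64 in³, ΣAȳ = 3704726.14 in³.
x̄ = 2301640.64/28092.43 = 81.93 in; ȳ = 3704726.14/28092.43 = 131.88 in.

x̄ = 81.93 in, ȳ = 131.88 in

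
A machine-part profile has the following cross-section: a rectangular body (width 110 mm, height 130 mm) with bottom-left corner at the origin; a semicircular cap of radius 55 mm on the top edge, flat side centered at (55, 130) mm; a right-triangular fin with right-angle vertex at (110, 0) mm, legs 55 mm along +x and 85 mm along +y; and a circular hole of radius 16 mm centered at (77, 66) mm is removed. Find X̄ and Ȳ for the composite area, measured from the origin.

X̄ = 62.47 mm, Ȳ = 81.19 mm

rectangular body: A = 110 × 130 = 14300.00, centroid at (55.00, 65.00).
semicircular top: A = ½π·55² = 4751.66, centroid at (55.00, 153.34).
triangular fin: A = ½·55·85 = 2337.50, centroid at (128.33, 28.33).
hole: A = −π·16² = -804.25, centroid at (77.00, 66.00).
ΣA = 20584.91 mm², ΣAX̄ = 1285893.33 mm³, ΣAȲ = 1671281.14 mm³.
X̄ = 1285893.33/20584.91 = 62.47 mm; Ȳ = 1671281.14/20584.91 = 81.19 mm.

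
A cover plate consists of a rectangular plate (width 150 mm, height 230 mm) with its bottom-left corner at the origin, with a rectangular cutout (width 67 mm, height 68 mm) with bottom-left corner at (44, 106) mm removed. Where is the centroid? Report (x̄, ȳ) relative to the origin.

x̄ = 74.62 mm, ȳ = 111.20 mm

Part | A | x̄ᵢ | ȳᵢ | A·x̄ᵢ | A·ȳᵢ
plate | 34500.00 | 75.00 | 115.00 | 2587500.00 | 3967500.00
hole | -4556.00 | 77.50 | 140.00 | -353090.00 | -637840.00
Σ | 29944.00 |  |  | 2234410.00 | 3329660.00
x̄ = 2234410.00 / 29944.00 = 74.62 mm
ȳ = 3329660.00 / 29944.00 = 111.20 mm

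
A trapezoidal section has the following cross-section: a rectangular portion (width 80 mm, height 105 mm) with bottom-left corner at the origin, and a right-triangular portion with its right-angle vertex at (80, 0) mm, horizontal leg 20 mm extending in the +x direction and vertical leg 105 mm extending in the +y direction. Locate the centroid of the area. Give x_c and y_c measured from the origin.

rectangular portion: A = 80 × 105 = 8400.00, centroid at (40.00, 52.50).
triangular portion: A = ½·20·105 = 1050.00, centroid at (86.67, 35.00).
ΣA = 9450.00 mm², ΣAx_c = 427000.00 mm³, ΣAy_c = 477750.00 mm³.
x_c = 427000.00/9450.00 = 45.19 mm; y_c = 477750.00/9450.00 = 50.56 mm.

x_c = 45.19 mm, y_c = 50.56 mm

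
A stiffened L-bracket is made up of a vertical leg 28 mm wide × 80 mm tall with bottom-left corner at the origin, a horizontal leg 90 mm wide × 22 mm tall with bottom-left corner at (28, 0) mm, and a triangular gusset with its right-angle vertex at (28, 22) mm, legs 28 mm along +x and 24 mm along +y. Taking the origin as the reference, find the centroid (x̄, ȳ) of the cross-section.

vertical leg: A = 28 × 80 = 2240.00, centroid at (14.00, 40.00).
horizontal leg: A = 90 × 22 = 1980.00, centroid at (73.00, 11.00).
gusset: A = ½·28·24 = 336.00, centroid at (37.33, 30.00).
ΣA = 4556.00 mm², ΣAx̄ = 188444.00 mm³, ΣAȳ = 121460.00 mm³.
x̄ = 188444.00/4556.00 = 41.36 mm; ȳ = 121460.00/4556.00 = 26.66 mm.

x̄ = 41.36 mm, ȳ = 26.66 mm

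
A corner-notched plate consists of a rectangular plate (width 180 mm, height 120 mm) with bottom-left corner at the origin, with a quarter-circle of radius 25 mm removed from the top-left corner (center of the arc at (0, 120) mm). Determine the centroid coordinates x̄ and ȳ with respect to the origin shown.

plate: A = 180 × 120 = 21600.00, centroid at (90.00, 60.00).
removed quarter-circle: A = −¼π·25² = -490.87, centroid at (10.61, 109.39).
ΣA = 21109.13 mm²
ΣAx̄ = (21600.00)(90.00) + (-490.87)(10.61) = 1938791.67 mm³
ΣAȳ = (21600.00)(60.00) + (-490.87)(109.39) = 1242303.47 mm³
x̄ = 1938791.67 / 21109.13 = 91.85 mm
ȳ = 1242303.47 / 21109.13 = 58.85 mm

x̄ = 91.85 mm, ȳ = 58.85 mm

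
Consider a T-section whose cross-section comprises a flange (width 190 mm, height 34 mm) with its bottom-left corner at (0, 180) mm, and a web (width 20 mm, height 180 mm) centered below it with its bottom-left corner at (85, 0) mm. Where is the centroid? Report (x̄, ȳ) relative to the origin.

x̄ = 95.00 mm, ȳ = 158.71 mm

web: A = 20 × 180 = 3600.00, centroid at (95.00, 90.00).
flange: A = 190 × 34 = 6460.00, centroid at (95.00, 197.00).
ΣA = 10060.00 mm²
ΣAx̄ = (3600.00)(95.00) + (6460.00)(95.00) = 955700.00 mm³
ΣAȳ = (3600.00)(90.00) + (6460.00)(197.00) = 1596620.00 mm³
x̄ = 955700.00 / 10060.00 = 95.00 mm
ȳ = 1596620.00 / 10060.00 = 158.71 mm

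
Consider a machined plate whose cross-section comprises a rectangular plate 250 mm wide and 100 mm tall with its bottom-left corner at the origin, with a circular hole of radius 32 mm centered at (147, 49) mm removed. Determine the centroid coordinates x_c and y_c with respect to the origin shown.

plate: A = 250 × 100 = 25000.00, centroid at (125.00, 50.00).
hole: A = −π·32² = -3216.99, centroid at (147.00, 49.00).
ΣA = 21783.01 mm², ΣAx_c = 2652102.34 mm³, ΣAy_c = 1092367.45 mm³.
x_c = 2652102.34/21783.01 = 121.75 mm; y_c = 1092367.45/21783.01 = 50.15 mm.

x_c = 121.75 mm, y_c = 50.15 mm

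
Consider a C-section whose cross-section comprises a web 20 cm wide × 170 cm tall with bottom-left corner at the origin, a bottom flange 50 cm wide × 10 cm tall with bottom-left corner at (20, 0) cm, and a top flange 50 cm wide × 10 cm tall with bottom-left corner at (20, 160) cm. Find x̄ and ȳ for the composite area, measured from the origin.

x̄ = 17.95 cm, ȳ = 85.00 cm

web: A = 20 × 170 = 3400.00, centroid at (10.00, 85.00).
bottom flange: A = 50 × 10 = 500.00, centroid at (45.00, 5.00).
top flange: A = 50 × 10 = 500.00, centroid at (45.00, 165.00).
ΣA = 4400.00 cm², ΣAx̄ = 79000.00 cm³, ΣAȳ = 374000.00 cm³.
x̄ = 79000.00/4400.00 = 17.95 cm; ȳ = 374000.00/4400.00 = 85.00 cm.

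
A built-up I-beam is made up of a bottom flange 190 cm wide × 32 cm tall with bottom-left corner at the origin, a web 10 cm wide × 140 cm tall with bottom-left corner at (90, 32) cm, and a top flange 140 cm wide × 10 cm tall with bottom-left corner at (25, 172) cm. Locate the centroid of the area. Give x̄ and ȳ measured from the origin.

bottom flange: A = 190 × 32 = 6080.00, centroid at (95.00, 16.00).
web: A = 10 × 140 = 1400.00, centroid at (95.00, 102.00).
top flange: A = 140 × 10 = 1400.00, centroid at (95.00, 177.00).
ΣA = 8880.00 cm², ΣAx̄ = 843600.00 cm³, ΣAȳ = 487880.00 cm³.
x̄ = 843600.00/8880.00 = 95.00 cm; ȳ = 487880.00/8880.00 = 54.94 cm.

x̄ = 95.00 cm, ȳ = 54.94 cm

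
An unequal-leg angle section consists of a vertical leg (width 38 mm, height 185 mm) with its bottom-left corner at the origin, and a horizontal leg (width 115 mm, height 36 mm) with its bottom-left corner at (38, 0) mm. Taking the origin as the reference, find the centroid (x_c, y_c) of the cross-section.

x_c = 47.35 mm, y_c = 64.89 mm

vertical leg: A = 38 × 185 = 7030.00, centroid at (19.00, 92.50).
horizontal leg: A = 115 × 36 = 4140.00, centroid at (95.50, 18.00).
ΣA = 11170.00 mm²
ΣAx_c = (7030.00)(19.00) + (4140.00)(95.50) = 528940.00 mm³
ΣAy_c = (7030.00)(92.50) + (4140.00)(18.00) = 724795.00 mm³
x_c = 528940.00 / 11170.00 = 47.35 mm
y_c = 724795.00 / 11170.00 = 64.89 mm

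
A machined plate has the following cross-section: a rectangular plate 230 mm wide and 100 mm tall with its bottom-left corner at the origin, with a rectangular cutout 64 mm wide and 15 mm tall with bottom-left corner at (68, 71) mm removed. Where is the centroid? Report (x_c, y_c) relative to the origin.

x_c = 115.65 mm, y_c = 48.76 mm

plate: A = 230 × 100 = 23000.00, centroid at (115.00, 50.00).
hole: A = −(64 × 15) = -960.00, centroid at (100.00, 78.50).
ΣA = 22040.00 mm², ΣAx_c = 2549000.00 mm³, ΣAy_c = 1074640.00 mm³.
x_c = 2549000.00/22040.00 = 115.65 mm; y_c = 1074640.00/22040.00 = 48.76 mm.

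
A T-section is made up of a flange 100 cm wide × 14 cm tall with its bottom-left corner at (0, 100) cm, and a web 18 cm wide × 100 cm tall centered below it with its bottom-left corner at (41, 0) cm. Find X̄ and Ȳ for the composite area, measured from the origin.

X̄ = 50.00 cm, Ȳ = 74.94 cm

web: A = 18 × 100 = 1800.00, centroid at (50.00, 50.00).
flange: A = 100 × 14 = 1400.00, centroid at (50.00, 107.00).
ΣA = 3200.00 cm², ΣAX̄ = 160000.00 cm³, ΣAȲ = 239800.00 cm³.
X̄ = 160000.00/3200.00 = 50.00 cm; Ȳ = 239800.00/3200.00 = 74.94 cm.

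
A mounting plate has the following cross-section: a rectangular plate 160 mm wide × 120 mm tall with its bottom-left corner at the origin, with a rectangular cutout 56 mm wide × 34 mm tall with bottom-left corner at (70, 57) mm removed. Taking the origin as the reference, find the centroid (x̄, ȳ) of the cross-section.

plate: A = 160 × 120 = 19200.00, centroid at (80.00, 60.00).
hole: A = −(56 × 34) = -1904.00, centroid at (98.00, 74.00).
ΣA = 17296.00 mm², ΣAx̄ = 1349408.00 mm³, ΣAȳ = 1011104.00 mm³.
x̄ = 1349408.00/17296.00 = 78.02 mm; ȳ = 1011104.00/17296.00 = 58.46 mm.

x̄ = 78.02 mm, ȳ = 58.46 mm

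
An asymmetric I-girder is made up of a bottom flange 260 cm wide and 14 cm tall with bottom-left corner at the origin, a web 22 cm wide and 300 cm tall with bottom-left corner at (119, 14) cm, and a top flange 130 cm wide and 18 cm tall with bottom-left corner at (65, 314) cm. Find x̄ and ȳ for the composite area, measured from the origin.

bottom flange: A = 260 × 14 = 3640.00, centroid at (130.00, 7.00).
web: A = 22 × 300 = 6600.00, centroid at (130.00, 164.00).
top flange: A = 130 × 18 = 2340.00, centroid at (130.00, 323.00).
ΣA = 12580.00 cm², ΣAx̄ = 1635400.00 cm³, ΣAȳ = 1863700.00 cm³.
x̄ = 1635400.00/12580.00 = 130.00 cm; ȳ = 1863700.00/12580.00 = 148.15 cm.

x̄ = 130.00 cm, ȳ = 148.15 cm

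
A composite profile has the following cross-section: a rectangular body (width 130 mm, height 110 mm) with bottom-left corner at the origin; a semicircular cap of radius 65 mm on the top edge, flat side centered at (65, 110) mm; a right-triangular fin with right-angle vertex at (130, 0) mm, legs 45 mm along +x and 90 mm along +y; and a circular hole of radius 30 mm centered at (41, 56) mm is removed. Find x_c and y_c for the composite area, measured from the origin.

rectangular body: A = 130 × 110 = 14300.00, centroid at (65.00, 55.00).
semicircular top: A = ½π·65² = 6636.61, centroid at (65.00, 137.59).
triangular fin: A = ½·45·90 = 2025.00, centroid at (145.00, 30.00).
hole: A = −π·30² = -2827.43, centroid at (41.00, 56.00).
ΣA = 20134.18 mm²
ΣAx_c = (14300.00)(65.00) + (6636.61)(65.00) + (2025.00)(145.00) + (-2827.43)(41.00) = 1538580.17 mm³
ΣAy_c = (14300.00)(55.00) + (6636.61)(137.59) + (2025.00)(30.00) + (-2827.43)(56.00) = 1602024.66 mm³
x_c = 1538580.17 / 20134.18 = 76.42 mm
y_c = 1602024.66 / 20134.18 = 79.57 mm

x_c = 76.42 mm, y_c = 79.57 mm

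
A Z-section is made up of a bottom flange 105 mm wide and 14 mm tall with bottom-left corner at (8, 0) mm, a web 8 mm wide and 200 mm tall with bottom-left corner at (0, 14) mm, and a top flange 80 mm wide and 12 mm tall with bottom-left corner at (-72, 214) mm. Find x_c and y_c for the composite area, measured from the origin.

x_c = 16.03 mm, y_c = 100.22 mm

bottom flange: A = 105 × 14 = 1470.00, centroid at (60.50, 7.00).
web: A = 8 × 200 = 1600.00, centroid at (4.00, 114.00).
top flange: A = 80 × 12 = 960.00, centroid at (-32.00, 220.00).
ΣA = 4030.00 mm²
ΣAx_c = (1470.00)(60.50) + (1600.00)(4.00) + (960.00)(-32.00) = 64615.00 mm³
ΣAy_c = (1470.00)(7.00) + (1600.00)(114.00) + (960.00)(220.00) = 403890.00 mm³
x_c = 64615.00 / 4030.00 = 16.03 mm
y_c = 403890.00 / 4030.00 = 100.22 mm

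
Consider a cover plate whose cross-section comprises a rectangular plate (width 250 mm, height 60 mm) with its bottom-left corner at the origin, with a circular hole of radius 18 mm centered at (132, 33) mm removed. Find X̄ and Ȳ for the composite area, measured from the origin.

plate: A = 250 × 60 = 15000.00, centroid at (125.00, 30.00).
hole: A = −π·18² = -1017.88, centroid at (132.00, 33.00).
ΣA = 13982.12 mm²
ΣAX̄ = (15000.00)(125.00) + (-1017.88)(132.00) = 1740640.37 mm³
ΣAȲ = (15000.00)(30.00) + (-1017.88)(33.00) = 416410.09 mm³
X̄ = 1740640.37 / 13982.12 = 124.49 mm
Ȳ = 416410.09 / 13982.12 = 29.78 mm

X̄ = 124.49 mm, Ȳ = 29.78 mm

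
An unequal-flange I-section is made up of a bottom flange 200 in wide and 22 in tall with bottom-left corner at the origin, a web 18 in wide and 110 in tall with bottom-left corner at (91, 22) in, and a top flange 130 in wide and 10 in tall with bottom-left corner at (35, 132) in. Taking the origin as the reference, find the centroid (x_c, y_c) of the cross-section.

x_c = 100.00 in, y_c = 49.34 in

bottom flange: A = 200 × 22 = 4400.00, centroid at (100.00, 11.00).
web: A = 18 × 110 = 1980.00, centroid at (100.00, 77.00).
top flange: A = 130 × 10 = 1300.00, centroid at (100.00, 137.00).
ΣA = 7680.00 in², ΣAx_c = 768000.00 in³, ΣAy_c = 378960.00 in³.
x_c = 768000.00/7680.00 = 100.00 in; y_c = 378960.00/7680.00 = 49.34 in.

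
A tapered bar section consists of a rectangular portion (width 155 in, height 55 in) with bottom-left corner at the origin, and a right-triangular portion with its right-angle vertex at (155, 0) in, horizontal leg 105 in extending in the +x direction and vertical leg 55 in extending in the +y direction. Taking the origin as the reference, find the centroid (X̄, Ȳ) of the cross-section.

X̄ = 105.96 in, Ȳ = 25.18 in

Part | A | x̄ᵢ | ȳᵢ | A·x̄ᵢ | A·ȳᵢ
rectangular portion | 8525.00 | 77.50 | 27.50 | 660687.50 | 234437.50
triangular portion | 2887.50 | 190.00 | 18.33 | 548625.00 | 52937.50
Σ | 11412.50 |  |  | 1209312.50 | 287375.00
X̄ = 1209312.50 / 11412.50 = 105.96 in
Ȳ = 287375.00 / 11412.50 = 25.18 in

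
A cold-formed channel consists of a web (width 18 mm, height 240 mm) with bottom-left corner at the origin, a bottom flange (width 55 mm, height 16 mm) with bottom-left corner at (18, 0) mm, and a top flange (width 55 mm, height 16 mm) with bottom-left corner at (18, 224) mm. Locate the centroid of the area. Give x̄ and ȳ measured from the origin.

Part | A | x̄ᵢ | ȳᵢ | A·x̄ᵢ | A·ȳᵢ
web | 4320.00 | 9.00 | 120.00 | 38880.00 | 518400.00
bottom flange | 880.00 | 45.50 | 8.00 | 40040.00 | 7040.00
top flange | 880.00 | 45.50 | 232.00 | 40040.00 | 204160.00
Σ | 6080.00 |  |  | 118960.00 | 729600.00
x̄ = 118960.00 / 6080.00 = 19.57 mm
ȳ = 729600.00 / 6080.00 = 120.00 mm

x̄ = 19.57 mm, ȳ = 120.00 mm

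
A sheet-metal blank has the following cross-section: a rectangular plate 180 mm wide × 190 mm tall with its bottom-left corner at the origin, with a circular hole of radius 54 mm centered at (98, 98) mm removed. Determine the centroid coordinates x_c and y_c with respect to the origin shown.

x_c = 87.07 mm, y_c = 93.90 mm

plate: A = 180 × 190 = 34200.00, centroid at (90.00, 95.00).
hole: A = −π·54² = -9160.88, centroid at (98.00, 98.00).
ΣA = 25039.12 mm²
ΣAx_c = (34200.00)(90.00) + (-9160.88)(98.00) = 2180233.35 mm³
ΣAy_c = (34200.00)(95.00) + (-9160.88)(98.00) = 2351233.35 mm³
x_c = 2180233.35 / 25039.12 = 87.07 mm
y_c = 2351233.35 / 25039.12 = 93.90 mm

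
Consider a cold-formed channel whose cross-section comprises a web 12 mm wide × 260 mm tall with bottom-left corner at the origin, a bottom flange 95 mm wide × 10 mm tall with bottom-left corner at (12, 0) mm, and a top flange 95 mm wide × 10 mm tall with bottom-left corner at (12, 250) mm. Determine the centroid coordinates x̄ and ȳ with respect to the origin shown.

web: A = 12 × 260 = 3120.00, centroid at (6.00, 130.00).
bottom flange: A = 95 × 10 = 950.00, centroid at (59.50, 5.00).
top flange: A = 95 × 10 = 950.00, centroid at (59.50, 255.00).
ΣA = 5020.00 mm², ΣAx̄ = 131770.00 mm³, ΣAȳ = 652600.00 mm³.
x̄ = 131770.00/5020.00 = 26.25 mm; ȳ = 652600.00/5020.00 = 130.00 mm.

x̄ = 26.25 mm, ȳ = 130.00 mm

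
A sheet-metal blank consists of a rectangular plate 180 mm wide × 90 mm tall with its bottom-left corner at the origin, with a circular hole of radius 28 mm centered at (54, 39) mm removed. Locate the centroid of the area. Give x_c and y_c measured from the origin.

plate: A = 180 × 90 = 16200.00, centroid at (90.00, 45.00).
hole: A = −π·28² = -2463.01, centroid at (54.00, 39.00).
ΣA = 13736.99 mm², ΣAx_c = 1324997.53 mm³, ΣAy_c = 632942.66 mm³.
x_c = 1324997.53/13736.99 = 96.45 mm; y_c = 632942.66/13736.99 = 46.08 mm.

x_c = 96.45 mm, y_c = 46.08 mm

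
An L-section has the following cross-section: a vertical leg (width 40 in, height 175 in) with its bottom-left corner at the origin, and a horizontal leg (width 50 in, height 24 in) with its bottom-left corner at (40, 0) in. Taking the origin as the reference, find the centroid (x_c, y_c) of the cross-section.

x_c = 26.59 in, y_c = 76.45 in

vertical leg: A = 40 × 175 = 7000.00, centroid at (20.00, 87.50).
horizontal leg: A = 50 × 24 = 1200.00, centroid at (65.00, 12.00).
ΣA = 8200.00 in²
ΣAx_c = (7000.00)(20.00) + (1200.00)(65.00) = 218000.00 in³
ΣAy_c = (7000.00)(87.50) + (1200.00)(12.00) = 626900.00 in³
x_c = 218000.00 / 8200.00 = 26.59 in
y_c = 626900.00 / 8200.00 = 76.45 in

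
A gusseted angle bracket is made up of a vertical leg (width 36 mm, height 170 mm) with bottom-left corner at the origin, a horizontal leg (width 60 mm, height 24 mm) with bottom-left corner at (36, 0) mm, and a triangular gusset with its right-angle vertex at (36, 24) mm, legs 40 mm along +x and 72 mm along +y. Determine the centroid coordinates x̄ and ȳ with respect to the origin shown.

x̄ = 30.69 mm, ȳ = 67.40 mm

Part | A | x̄ᵢ | ȳᵢ | A·x̄ᵢ | A·ȳᵢ
vertical leg | 6120.00 | 18.00 | 85.00 | 110160.00 | 520200.00
horizontal leg | 1440.00 | 66.00 | 12.00 | 95040.00 | 17280.00
gusset | 1440.00 | 49.33 | 48.00 | 71040.00 | 69120.00
Σ | 9000.00 |  |  | 276240.00 | 606600.00
x̄ = 276240.00 / 9000.00 = 30.69 mm
ȳ = 606600.00 / 9000.00 = 67.40 mm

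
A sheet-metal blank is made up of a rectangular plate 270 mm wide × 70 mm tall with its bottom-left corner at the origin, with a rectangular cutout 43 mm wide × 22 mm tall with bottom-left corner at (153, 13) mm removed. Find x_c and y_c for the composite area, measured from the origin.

x_c = 132.92 mm, y_c = 35.58 mm

Part | A | x̄ᵢ | ȳᵢ | A·x̄ᵢ | A·ȳᵢ
plate | 18900.00 | 135.00 | 35.00 | 2551500.00 | 661500.00
hole | -946.00 | 174.50 | 24.00 | -165077.00 | -22704.00
Σ | 17954.00 |  |  | 2386423.00 | 638796.00
x_c = 2386423.00 / 17954.00 = 132.92 mm
y_c = 638796.00 / 17954.00 = 35.58 mm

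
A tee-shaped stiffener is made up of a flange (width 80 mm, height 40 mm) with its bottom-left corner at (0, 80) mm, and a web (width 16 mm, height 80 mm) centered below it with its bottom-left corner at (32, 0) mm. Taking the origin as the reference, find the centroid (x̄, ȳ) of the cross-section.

Part | A | x̄ᵢ | ȳᵢ | A·x̄ᵢ | A·ȳᵢ
web | 1280.00 | 40.00 | 40.00 | 51200.00 | 51200.00
flange | 3200.00 | 40.00 | 100.00 | 128000.00 | 320000.00
Σ | 4480.00 |  |  | 179200.00 | 371200.00
x̄ = 179200.00 / 4480.00 = 40.00 mm
ȳ = 371200.00 / 4480.00 = 82.86 mm

x̄ = 40.00 mm, ȳ = 82.86 mm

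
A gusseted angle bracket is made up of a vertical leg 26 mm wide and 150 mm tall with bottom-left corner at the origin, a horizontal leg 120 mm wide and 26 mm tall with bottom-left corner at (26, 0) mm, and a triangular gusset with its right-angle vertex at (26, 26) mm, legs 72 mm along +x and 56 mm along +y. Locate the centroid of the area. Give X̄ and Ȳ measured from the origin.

X̄ = 46.46 mm, Ȳ = 46.82 mm

vertical leg: A = 26 × 150 = 3900.00, centroid at (13.00, 75.00).
horizontal leg: A = 120 × 26 = 3120.00, centroid at (86.00, 13.00).
gusset: A = ½·72·56 = 2016.00, centroid at (50.00, 44.67).
ΣA = 9036.00 mm², ΣAX̄ = 419820.00 mm³, ΣAȲ = 423108.00 mm³.
X̄ = 419820.00/9036.00 = 46.46 mm; Ȳ = 423108.00/9036.00 = 46.82 mm.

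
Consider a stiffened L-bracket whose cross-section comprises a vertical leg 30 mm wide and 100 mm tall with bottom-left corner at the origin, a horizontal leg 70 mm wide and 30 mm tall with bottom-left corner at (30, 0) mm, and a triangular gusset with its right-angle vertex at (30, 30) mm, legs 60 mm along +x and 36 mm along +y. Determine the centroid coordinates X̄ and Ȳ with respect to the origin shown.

Part | A | x̄ᵢ | ȳᵢ | A·x̄ᵢ | A·ȳᵢ
vertical leg | 3000.00 | 15.00 | 50.00 | 45000.00 | 150000.00
horizontal leg | 2100.00 | 65.00 | 15.00 | 136500.00 | 31500.00
gusset | 1080.00 | 50.00 | 42.00 | 54000.00 | 45360.00
Σ | 6180.00 |  |  | 235500.00 | 226860.00
X̄ = 235500.00 / 6180.00 = 38.11 mm
Ȳ = 226860.00 / 6180.00 = 36.71 mm

X̄ = 38.11 mm, Ȳ = 36.71 mm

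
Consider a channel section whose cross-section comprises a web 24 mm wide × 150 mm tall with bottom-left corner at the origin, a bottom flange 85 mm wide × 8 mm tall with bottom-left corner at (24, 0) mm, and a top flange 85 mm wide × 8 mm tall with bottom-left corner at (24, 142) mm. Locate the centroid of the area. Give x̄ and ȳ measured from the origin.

web: A = 24 × 150 = 3600.00, centroid at (12.00, 75.00).
bottom flange: A = 85 × 8 = 680.00, centroid at (66.50, 4.00).
top flange: A = 85 × 8 = 680.00, centroid at (66.50, 146.00).
ΣA = 4960.00 mm², ΣAx̄ = 133640.00 mm³, ΣAȳ = 372000.00 mm³.
x̄ = 133640.00/4960.00 = 26.94 mm; ȳ = 372000.00/4960.00 = 75.00 mm.

x̄ = 26.94 mm, ȳ = 75.00 mm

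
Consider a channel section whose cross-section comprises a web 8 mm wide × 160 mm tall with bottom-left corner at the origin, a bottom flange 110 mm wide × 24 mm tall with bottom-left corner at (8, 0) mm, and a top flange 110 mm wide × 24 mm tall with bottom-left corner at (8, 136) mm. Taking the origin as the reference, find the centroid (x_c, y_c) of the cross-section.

web: A = 8 × 160 = 1280.00, centroid at (4.00, 80.00).
bottom flange: A = 110 × 24 = 2640.00, centroid at (63.00, 12.00).
top flange: A = 110 × 24 = 2640.00, centroid at (63.00, 148.00).
ΣA = 6560.00 mm², ΣAx_c = 337760.00 mm³, ΣAy_c = 524800.00 mm³.
x_c = 337760.00/6560.00 = 51.49 mm; y_c = 524800.00/6560.00 = 80.00 mm.

x_c = 51.49 mm, y_c = 80.00 mm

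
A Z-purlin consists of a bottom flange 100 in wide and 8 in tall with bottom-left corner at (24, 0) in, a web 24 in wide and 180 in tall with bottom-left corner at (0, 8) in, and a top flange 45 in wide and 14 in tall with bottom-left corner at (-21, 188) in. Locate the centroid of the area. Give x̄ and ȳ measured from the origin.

bottom flange: A = 100 × 8 = 800.00, centroid at (74.00, 4.00).
web: A = 24 × 180 = 4320.00, centroid at (12.00, 98.00).
top flange: A = 45 × 14 = 630.00, centroid at (1.50, 195.00).
ΣA = 5750.00 in², ΣAx̄ = 111985.00 in³, ΣAȳ = 549410.00 in³.
x̄ = 111985.00/5750.00 = 19.48 in; ȳ = 549410.00/5750.00 = 95.55 in.

x̄ = 19.48 in, ȳ = 95.55 in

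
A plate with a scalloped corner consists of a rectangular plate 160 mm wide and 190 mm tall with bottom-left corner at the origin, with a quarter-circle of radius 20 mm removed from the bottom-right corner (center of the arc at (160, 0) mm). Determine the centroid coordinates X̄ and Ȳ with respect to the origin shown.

X̄ = 79.25 mm, Ȳ = 95.90 mm

plate: A = 160 × 190 = 30400.00, centroid at (80.00, 95.00).
removed quarter-circle: A = −¼π·20² = -314.16, centroid at (151.51, 8.49).
ΣA = 30085.84 mm², ΣAX̄ = 2384401.18 mm³, ΣAȲ = 2885333.33 mm³.
X̄ = 2384401.18/30085.84 = 79.25 mm; Ȳ = 2885333.33/30085.84 = 95.90 mm.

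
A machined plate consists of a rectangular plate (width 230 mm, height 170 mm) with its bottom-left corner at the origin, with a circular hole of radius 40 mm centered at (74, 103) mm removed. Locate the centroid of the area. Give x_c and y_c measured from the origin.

plate: A = 230 × 170 = 39100.00, centroid at (115.00, 85.00).
hole: A = −π·40² = -5026.55, centroid at (74.00, 103.00).
ΣA = 34073.45 mm², ΣAx_c = 4124535.43 mm³, ΣAy_c = 2805765.53 mm³.
x_c = 4124535.43/34073.45 = 121.05 mm; y_c = 2805765.53/34073.45 = 82.34 mm.

x_c = 121.05 mm, y_c = 82.34 mm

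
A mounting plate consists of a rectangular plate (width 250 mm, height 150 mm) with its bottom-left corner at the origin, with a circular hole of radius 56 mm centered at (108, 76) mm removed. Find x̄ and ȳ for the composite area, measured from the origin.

x̄ = 131.06 mm, ȳ = 74.64 mm

plate: A = 250 × 150 = 37500.00, centroid at (125.00, 75.00).
hole: A = −π·56² = -9852.03, centroid at (108.00, 76.00).
ΣA = 27647.97 mm², ΣAx̄ = 3623480.27 mm³, ΣAȳ = 2063745.37 mm³.
x̄ = 3623480.27/27647.97 = 131.06 mm; ȳ = 2063745.37/27647.97 = 74.64 mm.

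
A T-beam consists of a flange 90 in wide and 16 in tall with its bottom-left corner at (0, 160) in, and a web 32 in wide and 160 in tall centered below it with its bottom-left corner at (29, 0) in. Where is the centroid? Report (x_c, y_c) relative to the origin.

x_c = 45.00 in, y_c = 99.32 in

Part | A | x̄ᵢ | ȳᵢ | A·x̄ᵢ | A·ȳᵢ
web | 5120.00 | 45.00 | 80.00 | 230400.00 | 409600.00
flange | 1440.00 | 45.00 | 168.00 | 64800.00 | 241920.00
Σ | 6560.00 |  |  | 295200.00 | 651520.00
x_c = 295200.00 / 6560.00 = 45.00 in
y_c = 651520.00 / 6560.00 = 99.32 in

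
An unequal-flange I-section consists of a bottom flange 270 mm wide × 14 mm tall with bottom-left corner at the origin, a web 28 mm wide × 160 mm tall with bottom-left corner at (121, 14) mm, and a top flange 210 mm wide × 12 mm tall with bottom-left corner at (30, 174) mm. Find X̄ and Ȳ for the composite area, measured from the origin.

X̄ = 135.00 mm, Ȳ = 83.60 mm

bottom flange: A = 270 × 14 = 3780.00, centroid at (135.00, 7.00).
web: A = 28 × 160 = 4480.00, centroid at (135.00, 94.00).
top flange: A = 210 × 12 = 2520.00, centroid at (135.00, 180.00).
ΣA = 10780.00 mm²
ΣAX̄ = (3780.00)(135.00) + (4480.00)(135.00) + (2520.00)(135.00) = 1455300.00 mm³
ΣAȲ = (3780.00)(7.00) + (4480.00)(94.00) + (2520.00)(180.00) = 901180.00 mm³
X̄ = 1455300.00 / 10780.00 = 135.00 mm
Ȳ = 901180.00 / 10780.00 = 83.60 mm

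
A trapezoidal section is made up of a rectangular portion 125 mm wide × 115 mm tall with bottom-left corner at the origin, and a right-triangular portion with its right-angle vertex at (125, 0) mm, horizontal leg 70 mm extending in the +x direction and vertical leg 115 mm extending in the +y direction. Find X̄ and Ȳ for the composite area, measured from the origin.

rectangular portion: A = 125 × 115 = 14375.00, centroid at (62.50, 57.50).
triangular portion: A = ½·70·115 = 4025.00, centroid at (148.33, 38.33).
ΣA = 18400.00 mm², ΣAX̄ = 1495479.17 mm³, ΣAȲ = 980854.17 mm³.
X̄ = 1495479.17/18400.00 = 81.28 mm; Ȳ = 980854.17/18400.00 = 53.31 mm.

X̄ = 81.28 mm, Ȳ = 53.31 mm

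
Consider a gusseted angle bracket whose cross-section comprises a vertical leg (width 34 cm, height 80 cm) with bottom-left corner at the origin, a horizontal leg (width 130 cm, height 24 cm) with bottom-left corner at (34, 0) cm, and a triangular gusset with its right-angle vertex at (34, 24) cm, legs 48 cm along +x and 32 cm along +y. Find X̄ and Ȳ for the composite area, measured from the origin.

X̄ = 59.55 cm, Ȳ = 26.16 cm

vertical leg: A = 34 × 80 = 2720.00, centroid at (17.00, 40.00).
horizontal leg: A = 130 × 24 = 3120.00, centroid at (99.00, 12.00).
gusset: A = ½·48·32 = 768.00, centroid at (50.00, 34.67).
ΣA = 6608.00 cm², ΣAX̄ = 393520.00 cm³, ΣAȲ = 172864.00 cm³.
X̄ = 393520.00/6608.00 = 59.55 cm; Ȳ = 172864.00/6608.00 = 26.16 cm.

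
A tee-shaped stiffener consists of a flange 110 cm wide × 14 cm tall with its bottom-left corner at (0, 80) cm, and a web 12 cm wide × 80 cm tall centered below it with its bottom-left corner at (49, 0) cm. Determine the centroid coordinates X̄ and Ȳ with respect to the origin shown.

Part | A | x̄ᵢ | ȳᵢ | A·x̄ᵢ | A·ȳᵢ
web | 960.00 | 55.00 | 40.00 | 52800.00 | 38400.00
flange | 1540.00 | 55.00 | 87.00 | 84700.00 | 133980.00
Σ | 2500.00 |  |  | 137500.00 | 172380.00
X̄ = 137500.00 / 2500.00 = 55.00 cm
Ȳ = 172380.00 / 2500.00 = 68.95 cm

X̄ = 55.00 cm, Ȳ = 68.95 cm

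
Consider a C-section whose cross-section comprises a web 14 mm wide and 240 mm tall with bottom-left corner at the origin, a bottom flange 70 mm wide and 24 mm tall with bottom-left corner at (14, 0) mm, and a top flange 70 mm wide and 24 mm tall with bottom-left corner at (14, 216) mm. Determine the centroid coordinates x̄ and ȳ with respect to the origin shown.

x̄ = 28.00 mm, ȳ = 120.00 mm

web: A = 14 × 240 = 3360.00, centroid at (7.00, 120.00).
bottom flange: A = 70 × 24 = 1680.00, centroid at (49.00, 12.00).
top flange: A = 70 × 24 = 1680.00, centroid at (49.00, 228.00).
ΣA = 6720.00 mm², ΣAx̄ = 188160.00 mm³, ΣAȳ = 806400.00 mm³.
x̄ = 188160.00/6720.00 = 28.00 mm; ȳ = 806400.00/6720.00 = 120.00 mm.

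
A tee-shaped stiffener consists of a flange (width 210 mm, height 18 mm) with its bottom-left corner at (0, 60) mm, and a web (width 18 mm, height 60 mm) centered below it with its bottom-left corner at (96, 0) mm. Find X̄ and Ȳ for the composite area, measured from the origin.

X̄ = 105.00 mm, Ȳ = 60.33 mm

Part | A | x̄ᵢ | ȳᵢ | A·x̄ᵢ | A·ȳᵢ
web | 1080.00 | 105.00 | 30.00 | 113400.00 | 32400.00
flange | 3780.00 | 105.00 | 69.00 | 396900.00 | 260820.00
Σ | 4860.00 |  |  | 510300.00 | 293220.00
X̄ = 510300.00 / 4860.00 = 105.00 mm
Ȳ = 293220.00 / 4860.00 = 60.33 mm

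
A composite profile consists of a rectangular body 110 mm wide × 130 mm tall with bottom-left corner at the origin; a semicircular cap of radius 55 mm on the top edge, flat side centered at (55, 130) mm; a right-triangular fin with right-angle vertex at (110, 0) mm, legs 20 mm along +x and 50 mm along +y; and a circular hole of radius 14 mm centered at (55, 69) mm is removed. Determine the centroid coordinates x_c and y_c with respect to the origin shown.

x_c = 56.63 mm, y_c = 85.76 mm

rectangular body: A = 110 × 130 = 14300.00, centroid at (55.00, 65.00).
semicircular top: A = ½π·55² = 4751.66, centroid at (55.00, 153.34).
triangular fin: A = ½·20·50 = 500.00, centroid at (116.67, 16.67).
hole: A = −π·14² = -615.75, centroid at (55.00, 69.00).
ΣA = 18935.91 mm², ΣAx_c = 1072308.20 mm³, ΣAy_c = 1623978.76 mm³.
x_c = 1072308.20/18935.91 = 56.63 mm; y_c = 1623978.76/18935.91 = 85.76 mm.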